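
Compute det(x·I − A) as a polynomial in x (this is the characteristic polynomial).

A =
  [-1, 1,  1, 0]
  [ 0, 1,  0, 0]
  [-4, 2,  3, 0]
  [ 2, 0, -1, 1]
x^4 - 4*x^3 + 6*x^2 - 4*x + 1

Expanding det(x·I − A) (e.g. by cofactor expansion or by noting that A is similar to its Jordan form J, which has the same characteristic polynomial as A) gives
  χ_A(x) = x^4 - 4*x^3 + 6*x^2 - 4*x + 1
which factors as (x - 1)^4. The eigenvalues (with algebraic multiplicities) are λ = 1 with multiplicity 4.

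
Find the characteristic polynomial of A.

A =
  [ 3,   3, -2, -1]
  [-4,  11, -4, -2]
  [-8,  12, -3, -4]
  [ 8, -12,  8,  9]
x^4 - 20*x^3 + 150*x^2 - 500*x + 625

Expanding det(x·I − A) (e.g. by cofactor expansion or by noting that A is similar to its Jordan form J, which has the same characteristic polynomial as A) gives
  χ_A(x) = x^4 - 20*x^3 + 150*x^2 - 500*x + 625
which factors as (x - 5)^4. The eigenvalues (with algebraic multiplicities) are λ = 5 with multiplicity 4.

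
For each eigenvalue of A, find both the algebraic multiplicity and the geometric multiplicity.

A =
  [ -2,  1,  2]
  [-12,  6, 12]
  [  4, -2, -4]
λ = 0: alg = 3, geom = 2

Step 1 — factor the characteristic polynomial to read off the algebraic multiplicities:
  χ_A(x) = x^3

Step 2 — compute geometric multiplicities via the rank-nullity identity g(λ) = n − rank(A − λI):
  rank(A − (0)·I) = 1, so dim ker(A − (0)·I) = n − 1 = 2

Summary:
  λ = 0: algebraic multiplicity = 3, geometric multiplicity = 2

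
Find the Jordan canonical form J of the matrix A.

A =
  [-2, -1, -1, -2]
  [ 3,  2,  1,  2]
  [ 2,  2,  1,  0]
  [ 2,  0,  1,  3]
J_2(1) ⊕ J_2(1)

The characteristic polynomial is
  det(x·I − A) = x^4 - 4*x^3 + 6*x^2 - 4*x + 1 = (x - 1)^4

Eigenvalues and multiplicities (the geometric multiplicity of λ is n − rank(A − λI), which equals the number of Jordan blocks for λ):
  λ = 1: algebraic multiplicity = 4, geometric multiplicity = 2

Determining the block sizes for each eigenvalue:
  λ = 1: with am = 4 and gm = 2, the partition is not yet determined (e.g. several partitions of 4 into 2 parts exist). Let N = A − (1)·I. Computing rank(N^1) = 2, rank(N^2) = 0; the number of blocks of size ≥ j is rank(N^{j−1}) − rank(N^j), giving [2, 2]. So we have 2 block(s) of size 2 → block sizes [2, 2]

Assembling the blocks gives a Jordan form
J =
  [1, 1, 0, 0]
  [0, 1, 0, 0]
  [0, 0, 1, 1]
  [0, 0, 0, 1]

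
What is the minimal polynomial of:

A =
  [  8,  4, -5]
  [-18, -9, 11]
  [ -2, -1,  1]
x^3

The characteristic polynomial is χ_A(x) = x^3, so the eigenvalues are known. The minimal polynomial is
  m_A(x) = Π_λ (x − λ)^{k_λ}
where k_λ is the size of the *largest* Jordan block for λ (equivalently, the smallest k with (A − λI)^k v = 0 for every generalised eigenvector v of λ).

  λ = 0: largest Jordan block has size 3, contributing (x − 0)^3

So m_A(x) = x^3 = x^3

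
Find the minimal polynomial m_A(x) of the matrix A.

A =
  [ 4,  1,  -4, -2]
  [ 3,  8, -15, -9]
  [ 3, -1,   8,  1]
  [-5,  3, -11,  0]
x^3 - 15*x^2 + 75*x - 125

The characteristic polynomial is χ_A(x) = (x - 5)^4, so the eigenvalues are known. The minimal polynomial is
  m_A(x) = Π_λ (x − λ)^{k_λ}
where k_λ is the size of the *largest* Jordan block for λ (equivalently, the smallest k with (A − λI)^k v = 0 for every generalised eigenvector v of λ).

  λ = 5: largest Jordan block has size 3, contributing (x − 5)^3

So m_A(x) = (x - 5)^3 = x^3 - 15*x^2 + 75*x - 125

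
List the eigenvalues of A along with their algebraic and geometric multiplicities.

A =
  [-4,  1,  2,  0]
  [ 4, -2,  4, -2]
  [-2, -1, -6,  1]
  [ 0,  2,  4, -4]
λ = -4: alg = 4, geom = 2

Step 1 — factor the characteristic polynomial to read off the algebraic multiplicities:
  χ_A(x) = (x + 4)^4

Step 2 — compute geometric multiplicities via the rank-nullity identity g(λ) = n − rank(A − λI):
  rank(A − (-4)·I) = 2, so dim ker(A − (-4)·I) = n − 2 = 2

Summary:
  λ = -4: algebraic multiplicity = 4, geometric multiplicity = 2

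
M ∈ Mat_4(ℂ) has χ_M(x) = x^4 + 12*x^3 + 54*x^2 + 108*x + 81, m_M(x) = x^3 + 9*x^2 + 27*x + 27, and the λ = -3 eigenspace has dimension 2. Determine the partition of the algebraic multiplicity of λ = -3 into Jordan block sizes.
Block sizes for λ = -3: [3, 1]

Step 1 — from the characteristic polynomial, algebraic multiplicity of λ = -3 is 4. From dim ker(M − (-3)·I) = 2, there are exactly 2 Jordan blocks for λ = -3.
Step 2 — from the minimal polynomial, the factor (x + 3)^3 tells us the largest block for λ = -3 has size 3.
Step 3 — with total size 4, 2 blocks, and largest block 3, the block sizes (in nonincreasing order) are [3, 1].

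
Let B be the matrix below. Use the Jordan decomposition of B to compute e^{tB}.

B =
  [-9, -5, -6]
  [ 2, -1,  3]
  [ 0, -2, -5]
e^{tB} =
  [3*t^2*exp(-5*t) - 4*t*exp(-5*t) + exp(-5*t), 6*t^2*exp(-5*t) - 5*t*exp(-5*t), 9*t^2*exp(-5*t)/2 - 6*t*exp(-5*t)]
  [2*t*exp(-5*t), 4*t*exp(-5*t) + exp(-5*t), 3*t*exp(-5*t)]
  [-2*t^2*exp(-5*t), -4*t^2*exp(-5*t) - 2*t*exp(-5*t), -3*t^2*exp(-5*t) + exp(-5*t)]

Strategy: write B = P · J · P⁻¹ where J is a Jordan canonical form, so e^{tB} = P · e^{tJ} · P⁻¹, and e^{tJ} can be computed block-by-block.

B has Jordan form
J =
  [-5,  1,  0]
  [ 0, -5,  1]
  [ 0,  0, -5]
(up to reordering of blocks).

Per-block formulas:
  For a 3×3 Jordan block J_3(-5): exp(t · J_3(-5)) = e^(-5t)·(I + t·N + (t^2/2)·N^2), where N is the 3×3 nilpotent shift.

After assembling e^{tJ} and conjugating by P, we get:

e^{tB} =
  [3*t^2*exp(-5*t) - 4*t*exp(-5*t) + exp(-5*t), 6*t^2*exp(-5*t) - 5*t*exp(-5*t), 9*t^2*exp(-5*t)/2 - 6*t*exp(-5*t)]
  [2*t*exp(-5*t), 4*t*exp(-5*t) + exp(-5*t), 3*t*exp(-5*t)]
  [-2*t^2*exp(-5*t), -4*t^2*exp(-5*t) - 2*t*exp(-5*t), -3*t^2*exp(-5*t) + exp(-5*t)]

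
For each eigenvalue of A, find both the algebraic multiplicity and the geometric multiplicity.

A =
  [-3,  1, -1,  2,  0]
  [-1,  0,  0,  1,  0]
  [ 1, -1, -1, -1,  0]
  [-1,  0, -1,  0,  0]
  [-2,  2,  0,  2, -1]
λ = -1: alg = 5, geom = 3

Step 1 — factor the characteristic polynomial to read off the algebraic multiplicities:
  χ_A(x) = (x + 1)^5

Step 2 — compute geometric multiplicities via the rank-nullity identity g(λ) = n − rank(A − λI):
  rank(A − (-1)·I) = 2, so dim ker(A − (-1)·I) = n − 2 = 3

Summary:
  λ = -1: algebraic multiplicity = 5, geometric multiplicity = 3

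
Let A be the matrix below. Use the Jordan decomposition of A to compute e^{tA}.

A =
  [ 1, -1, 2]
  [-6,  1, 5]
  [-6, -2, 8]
e^{tA} =
  [-2*exp(4*t) + 3*exp(3*t), -t*exp(3*t), t*exp(3*t) + exp(4*t) - exp(3*t)]
  [-6*exp(4*t) + 6*exp(3*t), -2*t*exp(3*t) + exp(3*t), 2*t*exp(3*t) + 3*exp(4*t) - 3*exp(3*t)]
  [-6*exp(4*t) + 6*exp(3*t), -2*t*exp(3*t), 2*t*exp(3*t) + 3*exp(4*t) - 2*exp(3*t)]

Strategy: write A = P · J · P⁻¹ where J is a Jordan canonical form, so e^{tA} = P · e^{tJ} · P⁻¹, and e^{tJ} can be computed block-by-block.

A has Jordan form
J =
  [3, 1, 0]
  [0, 3, 0]
  [0, 0, 4]
(up to reordering of blocks).

Per-block formulas:
  For a 1×1 block at λ = 4: exp(t · [4]) = [e^(4t)].
  For a 2×2 Jordan block J_2(3): exp(t · J_2(3)) = e^(3t)·(I + t·N), where N is the 2×2 nilpotent shift.

After assembling e^{tJ} and conjugating by P, we get:

e^{tA} =
  [-2*exp(4*t) + 3*exp(3*t), -t*exp(3*t), t*exp(3*t) + exp(4*t) - exp(3*t)]
  [-6*exp(4*t) + 6*exp(3*t), -2*t*exp(3*t) + exp(3*t), 2*t*exp(3*t) + 3*exp(4*t) - 3*exp(3*t)]
  [-6*exp(4*t) + 6*exp(3*t), -2*t*exp(3*t), 2*t*exp(3*t) + 3*exp(4*t) - 2*exp(3*t)]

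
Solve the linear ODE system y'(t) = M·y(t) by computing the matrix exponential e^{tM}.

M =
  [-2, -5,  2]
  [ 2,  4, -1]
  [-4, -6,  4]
e^{tM} =
  [-t^2*exp(2*t) - 4*t*exp(2*t) + exp(2*t), -t^2*exp(2*t) - 5*t*exp(2*t), t^2*exp(2*t)/2 + 2*t*exp(2*t)]
  [2*t*exp(2*t), 2*t*exp(2*t) + exp(2*t), -t*exp(2*t)]
  [-2*t^2*exp(2*t) - 4*t*exp(2*t), -2*t^2*exp(2*t) - 6*t*exp(2*t), t^2*exp(2*t) + 2*t*exp(2*t) + exp(2*t)]

Strategy: write M = P · J · P⁻¹ where J is a Jordan canonical form, so e^{tM} = P · e^{tJ} · P⁻¹, and e^{tJ} can be computed block-by-block.

M has Jordan form
J =
  [2, 1, 0]
  [0, 2, 1]
  [0, 0, 2]
(up to reordering of blocks).

Per-block formulas:
  For a 3×3 Jordan block J_3(2): exp(t · J_3(2)) = e^(2t)·(I + t·N + (t^2/2)·N^2), where N is the 3×3 nilpotent shift.

After assembling e^{tJ} and conjugating by P, we get:

e^{tM} =
  [-t^2*exp(2*t) - 4*t*exp(2*t) + exp(2*t), -t^2*exp(2*t) - 5*t*exp(2*t), t^2*exp(2*t)/2 + 2*t*exp(2*t)]
  [2*t*exp(2*t), 2*t*exp(2*t) + exp(2*t), -t*exp(2*t)]
  [-2*t^2*exp(2*t) - 4*t*exp(2*t), -2*t^2*exp(2*t) - 6*t*exp(2*t), t^2*exp(2*t) + 2*t*exp(2*t) + exp(2*t)]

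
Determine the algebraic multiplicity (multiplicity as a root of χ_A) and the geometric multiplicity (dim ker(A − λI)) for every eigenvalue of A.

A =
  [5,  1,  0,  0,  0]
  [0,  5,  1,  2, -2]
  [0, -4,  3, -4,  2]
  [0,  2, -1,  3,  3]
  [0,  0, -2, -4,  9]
λ = 5: alg = 5, geom = 2

Step 1 — factor the characteristic polynomial to read off the algebraic multiplicities:
  χ_A(x) = (x - 5)^5

Step 2 — compute geometric multiplicities via the rank-nullity identity g(λ) = n − rank(A − λI):
  rank(A − (5)·I) = 3, so dim ker(A − (5)·I) = n − 3 = 2

Summary:
  λ = 5: algebraic multiplicity = 5, geometric multiplicity = 2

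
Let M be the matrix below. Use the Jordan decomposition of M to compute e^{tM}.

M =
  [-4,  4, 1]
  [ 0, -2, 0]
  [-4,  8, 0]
e^{tM} =
  [-2*t*exp(-2*t) + exp(-2*t), 4*t*exp(-2*t), t*exp(-2*t)]
  [0, exp(-2*t), 0]
  [-4*t*exp(-2*t), 8*t*exp(-2*t), 2*t*exp(-2*t) + exp(-2*t)]

Strategy: write M = P · J · P⁻¹ where J is a Jordan canonical form, so e^{tM} = P · e^{tJ} · P⁻¹, and e^{tJ} can be computed block-by-block.

M has Jordan form
J =
  [-2,  1,  0]
  [ 0, -2,  0]
  [ 0,  0, -2]
(up to reordering of blocks).

Per-block formulas:
  For a 2×2 Jordan block J_2(-2): exp(t · J_2(-2)) = e^(-2t)·(I + t·N), where N is the 2×2 nilpotent shift.
  For a 1×1 block at λ = -2: exp(t · [-2]) = [e^(-2t)].

After assembling e^{tJ} and conjugating by P, we get:

e^{tM} =
  [-2*t*exp(-2*t) + exp(-2*t), 4*t*exp(-2*t), t*exp(-2*t)]
  [0, exp(-2*t), 0]
  [-4*t*exp(-2*t), 8*t*exp(-2*t), 2*t*exp(-2*t) + exp(-2*t)]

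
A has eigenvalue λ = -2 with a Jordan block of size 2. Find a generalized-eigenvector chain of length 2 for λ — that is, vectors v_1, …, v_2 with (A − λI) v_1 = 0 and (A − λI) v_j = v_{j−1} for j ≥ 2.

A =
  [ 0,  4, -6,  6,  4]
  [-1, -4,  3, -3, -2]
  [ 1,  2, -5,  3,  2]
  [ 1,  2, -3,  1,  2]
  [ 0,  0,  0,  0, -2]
A Jordan chain for λ = -2 of length 2:
v_1 = (2, -1, 1, 1, 0)ᵀ
v_2 = (1, 0, 0, 0, 0)ᵀ

Let N = A − (-2)·I. We want v_2 with N^2 v_2 = 0 but N^1 v_2 ≠ 0; then v_{j-1} := N · v_j for j = 2, …, 2.

Pick v_2 = (1, 0, 0, 0, 0)ᵀ.
Then v_1 = N · v_2 = (2, -1, 1, 1, 0)ᵀ.

Sanity check: (A − (-2)·I) v_1 = (0, 0, 0, 0, 0)ᵀ = 0. ✓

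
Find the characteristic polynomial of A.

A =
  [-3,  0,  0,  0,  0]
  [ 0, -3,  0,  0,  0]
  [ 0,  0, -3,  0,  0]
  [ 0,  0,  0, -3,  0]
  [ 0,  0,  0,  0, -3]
x^5 + 15*x^4 + 90*x^3 + 270*x^2 + 405*x + 243

Expanding det(x·I − A) (e.g. by cofactor expansion or by noting that A is similar to its Jordan form J, which has the same characteristic polynomial as A) gives
  χ_A(x) = x^5 + 15*x^4 + 90*x^3 + 270*x^2 + 405*x + 243
which factors as (x + 3)^5. The eigenvalues (with algebraic multiplicities) are λ = -3 with multiplicity 5.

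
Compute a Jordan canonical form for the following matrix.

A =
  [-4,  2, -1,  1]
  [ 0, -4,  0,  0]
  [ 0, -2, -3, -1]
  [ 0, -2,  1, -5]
J_2(-4) ⊕ J_1(-4) ⊕ J_1(-4)

The characteristic polynomial is
  det(x·I − A) = x^4 + 16*x^3 + 96*x^2 + 256*x + 256 = (x + 4)^4

Eigenvalues and multiplicities (the geometric multiplicity of λ is n − rank(A − λI), which equals the number of Jordan blocks for λ):
  λ = -4: algebraic multiplicity = 4, geometric multiplicity = 3

Determining the block sizes for each eigenvalue:
  λ = -4: 3 blocks summing to 4 forces exactly one block of size 2 and the rest size 1 → block sizes [2, 1, 1]

Assembling the blocks gives a Jordan form
J =
  [-4,  1,  0,  0]
  [ 0, -4,  0,  0]
  [ 0,  0, -4,  0]
  [ 0,  0,  0, -4]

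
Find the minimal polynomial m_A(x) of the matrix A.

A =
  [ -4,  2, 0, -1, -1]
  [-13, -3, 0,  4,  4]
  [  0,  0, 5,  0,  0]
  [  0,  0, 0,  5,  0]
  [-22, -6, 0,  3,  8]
x^3 - x^2 - 16*x - 20

The characteristic polynomial is χ_A(x) = (x - 5)^3*(x + 2)^2, so the eigenvalues are known. The minimal polynomial is
  m_A(x) = Π_λ (x − λ)^{k_λ}
where k_λ is the size of the *largest* Jordan block for λ (equivalently, the smallest k with (A − λI)^k v = 0 for every generalised eigenvector v of λ).

  λ = -2: largest Jordan block has size 2, contributing (x + 2)^2
  λ = 5: largest Jordan block has size 1, contributing (x − 5)

So m_A(x) = (x - 5)*(x + 2)^2 = x^3 - x^2 - 16*x - 20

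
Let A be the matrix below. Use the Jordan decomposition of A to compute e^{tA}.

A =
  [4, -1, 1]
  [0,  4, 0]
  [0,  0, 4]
e^{tA} =
  [exp(4*t), -t*exp(4*t), t*exp(4*t)]
  [0, exp(4*t), 0]
  [0, 0, exp(4*t)]

Strategy: write A = P · J · P⁻¹ where J is a Jordan canonical form, so e^{tA} = P · e^{tJ} · P⁻¹, and e^{tJ} can be computed block-by-block.

A has Jordan form
J =
  [4, 1, 0]
  [0, 4, 0]
  [0, 0, 4]
(up to reordering of blocks).

Per-block formulas:
  For a 1×1 block at λ = 4: exp(t · [4]) = [e^(4t)].
  For a 2×2 Jordan block J_2(4): exp(t · J_2(4)) = e^(4t)·(I + t·N), where N is the 2×2 nilpotent shift.

After assembling e^{tJ} and conjugating by P, we get:

e^{tA} =
  [exp(4*t), -t*exp(4*t), t*exp(4*t)]
  [0, exp(4*t), 0]
  [0, 0, exp(4*t)]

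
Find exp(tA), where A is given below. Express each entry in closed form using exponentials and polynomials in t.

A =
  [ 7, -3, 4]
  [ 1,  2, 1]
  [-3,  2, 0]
e^{tA} =
  [t^2*exp(3*t)/2 + 4*t*exp(3*t) + exp(3*t), -t^2*exp(3*t)/2 - 3*t*exp(3*t), t^2*exp(3*t)/2 + 4*t*exp(3*t)]
  [t*exp(3*t), -t*exp(3*t) + exp(3*t), t*exp(3*t)]
  [-t^2*exp(3*t)/2 - 3*t*exp(3*t), t^2*exp(3*t)/2 + 2*t*exp(3*t), -t^2*exp(3*t)/2 - 3*t*exp(3*t) + exp(3*t)]

Strategy: write A = P · J · P⁻¹ where J is a Jordan canonical form, so e^{tA} = P · e^{tJ} · P⁻¹, and e^{tJ} can be computed block-by-block.

A has Jordan form
J =
  [3, 1, 0]
  [0, 3, 1]
  [0, 0, 3]
(up to reordering of blocks).

Per-block formulas:
  For a 3×3 Jordan block J_3(3): exp(t · J_3(3)) = e^(3t)·(I + t·N + (t^2/2)·N^2), where N is the 3×3 nilpotent shift.

After assembling e^{tJ} and conjugating by P, we get:

e^{tA} =
  [t^2*exp(3*t)/2 + 4*t*exp(3*t) + exp(3*t), -t^2*exp(3*t)/2 - 3*t*exp(3*t), t^2*exp(3*t)/2 + 4*t*exp(3*t)]
  [t*exp(3*t), -t*exp(3*t) + exp(3*t), t*exp(3*t)]
  [-t^2*exp(3*t)/2 - 3*t*exp(3*t), t^2*exp(3*t)/2 + 2*t*exp(3*t), -t^2*exp(3*t)/2 - 3*t*exp(3*t) + exp(3*t)]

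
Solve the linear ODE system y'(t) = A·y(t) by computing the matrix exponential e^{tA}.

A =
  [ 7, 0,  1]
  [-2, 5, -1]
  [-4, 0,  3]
e^{tA} =
  [2*t*exp(5*t) + exp(5*t), 0, t*exp(5*t)]
  [-2*t*exp(5*t), exp(5*t), -t*exp(5*t)]
  [-4*t*exp(5*t), 0, -2*t*exp(5*t) + exp(5*t)]

Strategy: write A = P · J · P⁻¹ where J is a Jordan canonical form, so e^{tA} = P · e^{tJ} · P⁻¹, and e^{tJ} can be computed block-by-block.

A has Jordan form
J =
  [5, 1, 0]
  [0, 5, 0]
  [0, 0, 5]
(up to reordering of blocks).

Per-block formulas:
  For a 1×1 block at λ = 5: exp(t · [5]) = [e^(5t)].
  For a 2×2 Jordan block J_2(5): exp(t · J_2(5)) = e^(5t)·(I + t·N), where N is the 2×2 nilpotent shift.

After assembling e^{tJ} and conjugating by P, we get:

e^{tA} =
  [2*t*exp(5*t) + exp(5*t), 0, t*exp(5*t)]
  [-2*t*exp(5*t), exp(5*t), -t*exp(5*t)]
  [-4*t*exp(5*t), 0, -2*t*exp(5*t) + exp(5*t)]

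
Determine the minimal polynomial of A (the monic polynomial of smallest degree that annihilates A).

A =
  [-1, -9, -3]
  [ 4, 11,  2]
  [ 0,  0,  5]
x^2 - 10*x + 25

The characteristic polynomial is χ_A(x) = (x - 5)^3, so the eigenvalues are known. The minimal polynomial is
  m_A(x) = Π_λ (x − λ)^{k_λ}
where k_λ is the size of the *largest* Jordan block for λ (equivalently, the smallest k with (A − λI)^k v = 0 for every generalised eigenvector v of λ).

  λ = 5: largest Jordan block has size 2, contributing (x − 5)^2

So m_A(x) = (x - 5)^2 = x^2 - 10*x + 25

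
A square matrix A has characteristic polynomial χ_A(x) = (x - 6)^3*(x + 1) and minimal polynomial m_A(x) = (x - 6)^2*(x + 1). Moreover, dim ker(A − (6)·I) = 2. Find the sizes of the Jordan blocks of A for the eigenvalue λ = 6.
Block sizes for λ = 6: [2, 1]

Step 1 — from the characteristic polynomial, algebraic multiplicity of λ = 6 is 3. From dim ker(A − (6)·I) = 2, there are exactly 2 Jordan blocks for λ = 6.
Step 2 — from the minimal polynomial, the factor (x − 6)^2 tells us the largest block for λ = 6 has size 2.
Step 3 — with total size 3, 2 blocks, and largest block 2, the block sizes (in nonincreasing order) are [2, 1].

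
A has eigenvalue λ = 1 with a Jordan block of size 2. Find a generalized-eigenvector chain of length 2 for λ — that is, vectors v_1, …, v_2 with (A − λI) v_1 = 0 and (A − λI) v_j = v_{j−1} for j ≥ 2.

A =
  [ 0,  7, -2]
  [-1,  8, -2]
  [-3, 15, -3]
A Jordan chain for λ = 1 of length 2:
v_1 = (-1, -1, -3)ᵀ
v_2 = (1, 0, 0)ᵀ

Let N = A − (1)·I. We want v_2 with N^2 v_2 = 0 but N^1 v_2 ≠ 0; then v_{j-1} := N · v_j for j = 2, …, 2.

Pick v_2 = (1, 0, 0)ᵀ.
Then v_1 = N · v_2 = (-1, -1, -3)ᵀ.

Sanity check: (A − (1)·I) v_1 = (0, 0, 0)ᵀ = 0. ✓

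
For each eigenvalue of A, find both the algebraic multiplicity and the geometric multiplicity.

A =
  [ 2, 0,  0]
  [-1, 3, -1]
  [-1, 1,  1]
λ = 2: alg = 3, geom = 2

Step 1 — factor the characteristic polynomial to read off the algebraic multiplicities:
  χ_A(x) = (x - 2)^3

Step 2 — compute geometric multiplicities via the rank-nullity identity g(λ) = n − rank(A − λI):
  rank(A − (2)·I) = 1, so dim ker(A − (2)·I) = n − 1 = 2

Summary:
  λ = 2: algebraic multiplicity = 3, geometric multiplicity = 2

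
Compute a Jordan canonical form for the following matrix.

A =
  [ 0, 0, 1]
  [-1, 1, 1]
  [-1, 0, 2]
J_2(1) ⊕ J_1(1)

The characteristic polynomial is
  det(x·I − A) = x^3 - 3*x^2 + 3*x - 1 = (x - 1)^3

Eigenvalues and multiplicities (the geometric multiplicity of λ is n − rank(A − λI), which equals the number of Jordan blocks for λ):
  λ = 1: algebraic multiplicity = 3, geometric multiplicity = 2

Determining the block sizes for each eigenvalue:
  λ = 1: 2 blocks summing to 3 forces exactly one block of size 2 and the rest size 1 → block sizes [2, 1]

Assembling the blocks gives a Jordan form
J =
  [1, 1, 0]
  [0, 1, 0]
  [0, 0, 1]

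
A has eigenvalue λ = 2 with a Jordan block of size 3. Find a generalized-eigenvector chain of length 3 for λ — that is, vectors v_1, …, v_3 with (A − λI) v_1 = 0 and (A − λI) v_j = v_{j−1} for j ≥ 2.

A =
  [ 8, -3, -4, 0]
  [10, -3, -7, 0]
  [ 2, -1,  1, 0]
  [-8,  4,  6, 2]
A Jordan chain for λ = 2 of length 3:
v_1 = (-2, -4, 0, 4)ᵀ
v_2 = (6, 10, 2, -8)ᵀ
v_3 = (1, 0, 0, 0)ᵀ

Let N = A − (2)·I. We want v_3 with N^3 v_3 = 0 but N^2 v_3 ≠ 0; then v_{j-1} := N · v_j for j = 3, …, 2.

Pick v_3 = (1, 0, 0, 0)ᵀ.
Then v_2 = N · v_3 = (6, 10, 2, -8)ᵀ.
Then v_1 = N · v_2 = (-2, -4, 0, 4)ᵀ.

Sanity check: (A − (2)·I) v_1 = (0, 0, 0, 0)ᵀ = 0. ✓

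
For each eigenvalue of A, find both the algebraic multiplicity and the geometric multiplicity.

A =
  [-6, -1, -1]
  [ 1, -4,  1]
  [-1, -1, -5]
λ = -5: alg = 3, geom = 1

Step 1 — factor the characteristic polynomial to read off the algebraic multiplicities:
  χ_A(x) = (x + 5)^3

Step 2 — compute geometric multiplicities via the rank-nullity identity g(λ) = n − rank(A − λI):
  rank(A − (-5)·I) = 2, so dim ker(A − (-5)·I) = n − 2 = 1

Summary:
  λ = -5: algebraic multiplicity = 3, geometric multiplicity = 1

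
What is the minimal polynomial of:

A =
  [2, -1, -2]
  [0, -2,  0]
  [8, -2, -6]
x^2 + 4*x + 4

The characteristic polynomial is χ_A(x) = (x + 2)^3, so the eigenvalues are known. The minimal polynomial is
  m_A(x) = Π_λ (x − λ)^{k_λ}
where k_λ is the size of the *largest* Jordan block for λ (equivalently, the smallest k with (A − λI)^k v = 0 for every generalised eigenvector v of λ).

  λ = -2: largest Jordan block has size 2, contributing (x + 2)^2

So m_A(x) = (x + 2)^2 = x^2 + 4*x + 4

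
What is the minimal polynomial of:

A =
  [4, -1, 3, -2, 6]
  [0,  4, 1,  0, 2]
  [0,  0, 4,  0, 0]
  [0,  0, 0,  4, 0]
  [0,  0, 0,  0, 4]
x^3 - 12*x^2 + 48*x - 64

The characteristic polynomial is χ_A(x) = (x - 4)^5, so the eigenvalues are known. The minimal polynomial is
  m_A(x) = Π_λ (x − λ)^{k_λ}
where k_λ is the size of the *largest* Jordan block for λ (equivalently, the smallest k with (A − λI)^k v = 0 for every generalised eigenvector v of λ).

  λ = 4: largest Jordan block has size 3, contributing (x − 4)^3

So m_A(x) = (x - 4)^3 = x^3 - 12*x^2 + 48*x - 64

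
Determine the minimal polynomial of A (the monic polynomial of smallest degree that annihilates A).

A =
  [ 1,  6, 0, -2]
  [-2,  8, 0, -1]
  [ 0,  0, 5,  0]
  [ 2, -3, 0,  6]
x^2 - 10*x + 25

The characteristic polynomial is χ_A(x) = (x - 5)^4, so the eigenvalues are known. The minimal polynomial is
  m_A(x) = Π_λ (x − λ)^{k_λ}
where k_λ is the size of the *largest* Jordan block for λ (equivalently, the smallest k with (A − λI)^k v = 0 for every generalised eigenvector v of λ).

  λ = 5: largest Jordan block has size 2, contributing (x − 5)^2

So m_A(x) = (x - 5)^2 = x^2 - 10*x + 25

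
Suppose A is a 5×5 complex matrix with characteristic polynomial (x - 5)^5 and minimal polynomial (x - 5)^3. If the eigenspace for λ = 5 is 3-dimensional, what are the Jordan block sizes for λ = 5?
Block sizes for λ = 5: [3, 1, 1]

Step 1 — from the characteristic polynomial, algebraic multiplicity of λ = 5 is 5. From dim ker(A − (5)·I) = 3, there are exactly 3 Jordan blocks for λ = 5.
Step 2 — from the minimal polynomial, the factor (x − 5)^3 tells us the largest block for λ = 5 has size 3.
Step 3 — with total size 5, 3 blocks, and largest block 3, the block sizes (in nonincreasing order) are [3, 1, 1].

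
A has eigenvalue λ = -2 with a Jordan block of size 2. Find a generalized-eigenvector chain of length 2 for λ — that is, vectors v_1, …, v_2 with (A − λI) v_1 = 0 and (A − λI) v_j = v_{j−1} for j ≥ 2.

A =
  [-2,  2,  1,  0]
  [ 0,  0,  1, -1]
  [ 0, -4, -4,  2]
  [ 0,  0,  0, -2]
A Jordan chain for λ = -2 of length 2:
v_1 = (2, 2, -4, 0)ᵀ
v_2 = (0, 1, 0, 0)ᵀ

Let N = A − (-2)·I. We want v_2 with N^2 v_2 = 0 but N^1 v_2 ≠ 0; then v_{j-1} := N · v_j for j = 2, …, 2.

Pick v_2 = (0, 1, 0, 0)ᵀ.
Then v_1 = N · v_2 = (2, 2, -4, 0)ᵀ.

Sanity check: (A − (-2)·I) v_1 = (0, 0, 0, 0)ᵀ = 0. ✓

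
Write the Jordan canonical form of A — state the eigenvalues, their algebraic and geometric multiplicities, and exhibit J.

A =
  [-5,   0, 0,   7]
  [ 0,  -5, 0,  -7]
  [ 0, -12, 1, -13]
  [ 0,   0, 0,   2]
J_1(-5) ⊕ J_1(-5) ⊕ J_1(1) ⊕ J_1(2)

The characteristic polynomial is
  det(x·I − A) = x^4 + 7*x^3 - 3*x^2 - 55*x + 50 = (x - 2)*(x - 1)*(x + 5)^2

Eigenvalues and multiplicities (the geometric multiplicity of λ is n − rank(A − λI), which equals the number of Jordan blocks for λ):
  λ = -5: algebraic multiplicity = 2, geometric multiplicity = 2
  λ = 1: algebraic multiplicity = 1, geometric multiplicity = 1
  λ = 2: algebraic multiplicity = 1, geometric multiplicity = 1

Determining the block sizes for each eigenvalue:
  λ = -5: gm = am = 2, so every block has size 1 → block sizes [1, 1]
  λ = 1: one block (gm = 1), so the single block has size am = 1 → block sizes [1]
  λ = 2: one block (gm = 1), so the single block has size am = 1 → block sizes [1]

Assembling the blocks gives a Jordan form
J =
  [-5,  0, 0, 0]
  [ 0, -5, 0, 0]
  [ 0,  0, 1, 0]
  [ 0,  0, 0, 2]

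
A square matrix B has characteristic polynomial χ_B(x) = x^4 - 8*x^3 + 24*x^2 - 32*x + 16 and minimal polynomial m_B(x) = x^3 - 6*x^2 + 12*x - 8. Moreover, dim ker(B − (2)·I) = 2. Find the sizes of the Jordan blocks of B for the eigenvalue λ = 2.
Block sizes for λ = 2: [3, 1]

Step 1 — from the characteristic polynomial, algebraic multiplicity of λ = 2 is 4. From dim ker(B − (2)·I) = 2, there are exactly 2 Jordan blocks for λ = 2.
Step 2 — from the minimal polynomial, the factor (x − 2)^3 tells us the largest block for λ = 2 has size 3.
Step 3 — with total size 4, 2 blocks, and largest block 3, the block sizes (in nonincreasing order) are [3, 1].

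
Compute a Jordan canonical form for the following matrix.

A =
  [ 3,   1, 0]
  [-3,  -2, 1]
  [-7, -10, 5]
J_3(2)

The characteristic polynomial is
  det(x·I − A) = x^3 - 6*x^2 + 12*x - 8 = (x - 2)^3

Eigenvalues and multiplicities (the geometric multiplicity of λ is n − rank(A − λI), which equals the number of Jordan blocks for λ):
  λ = 2: algebraic multiplicity = 3, geometric multiplicity = 1

Determining the block sizes for each eigenvalue:
  λ = 2: one block (gm = 1), so the single block has size am = 3 → block sizes [3]

Assembling the blocks gives a Jordan form
J =
  [2, 1, 0]
  [0, 2, 1]
  [0, 0, 2]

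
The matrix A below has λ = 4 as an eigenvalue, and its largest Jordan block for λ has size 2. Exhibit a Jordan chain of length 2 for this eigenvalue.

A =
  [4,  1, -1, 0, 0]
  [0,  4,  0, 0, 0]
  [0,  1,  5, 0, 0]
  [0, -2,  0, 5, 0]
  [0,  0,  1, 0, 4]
A Jordan chain for λ = 4 of length 2:
v_1 = (2, 0, 0, 0, -1)ᵀ
v_2 = (0, 1, -1, 2, 0)ᵀ

Let N = A − (4)·I. We want v_2 with N^2 v_2 = 0 but N^1 v_2 ≠ 0; then v_{j-1} := N · v_j for j = 2, …, 2.

Pick v_2 = (0, 1, -1, 2, 0)ᵀ.
Then v_1 = N · v_2 = (2, 0, 0, 0, -1)ᵀ.

Sanity check: (A − (4)·I) v_1 = (0, 0, 0, 0, 0)ᵀ = 0. ✓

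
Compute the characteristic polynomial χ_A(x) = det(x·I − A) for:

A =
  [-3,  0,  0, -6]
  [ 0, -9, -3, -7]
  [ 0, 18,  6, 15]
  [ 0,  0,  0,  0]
x^4 + 6*x^3 + 9*x^2

Expanding det(x·I − A) (e.g. by cofactor expansion or by noting that A is similar to its Jordan form J, which has the same characteristic polynomial as A) gives
  χ_A(x) = x^4 + 6*x^3 + 9*x^2
which factors as x^2*(x + 3)^2. The eigenvalues (with algebraic multiplicities) are λ = -3 with multiplicity 2, λ = 0 with multiplicity 2.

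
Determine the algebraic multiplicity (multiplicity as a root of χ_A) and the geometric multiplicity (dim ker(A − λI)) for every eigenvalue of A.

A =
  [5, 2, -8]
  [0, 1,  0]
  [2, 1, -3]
λ = 1: alg = 3, geom = 2

Step 1 — factor the characteristic polynomial to read off the algebraic multiplicities:
  χ_A(x) = (x - 1)^3

Step 2 — compute geometric multiplicities via the rank-nullity identity g(λ) = n − rank(A − λI):
  rank(A − (1)·I) = 1, so dim ker(A − (1)·I) = n − 1 = 2

Summary:
  λ = 1: algebraic multiplicity = 3, geometric multiplicity = 2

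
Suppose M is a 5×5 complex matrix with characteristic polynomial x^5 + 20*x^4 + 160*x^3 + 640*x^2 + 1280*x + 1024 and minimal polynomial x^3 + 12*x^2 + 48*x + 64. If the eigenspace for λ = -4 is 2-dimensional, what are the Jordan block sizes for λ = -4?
Block sizes for λ = -4: [3, 2]

Step 1 — from the characteristic polynomial, algebraic multiplicity of λ = -4 is 5. From dim ker(M − (-4)·I) = 2, there are exactly 2 Jordan blocks for λ = -4.
Step 2 — from the minimal polynomial, the factor (x + 4)^3 tells us the largest block for λ = -4 has size 3.
Step 3 — with total size 5, 2 blocks, and largest block 3, the block sizes (in nonincreasing order) are [3, 2].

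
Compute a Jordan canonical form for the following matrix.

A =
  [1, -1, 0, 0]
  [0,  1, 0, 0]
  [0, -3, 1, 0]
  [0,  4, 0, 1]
J_2(1) ⊕ J_1(1) ⊕ J_1(1)

The characteristic polynomial is
  det(x·I − A) = x^4 - 4*x^3 + 6*x^2 - 4*x + 1 = (x - 1)^4

Eigenvalues and multiplicities (the geometric multiplicity of λ is n − rank(A − λI), which equals the number of Jordan blocks for λ):
  λ = 1: algebraic multiplicity = 4, geometric multiplicity = 3

Determining the block sizes for each eigenvalue:
  λ = 1: 3 blocks summing to 4 forces exactly one block of size 2 and the rest size 1 → block sizes [2, 1, 1]

Assembling the blocks gives a Jordan form
J =
  [1, 1, 0, 0]
  [0, 1, 0, 0]
  [0, 0, 1, 0]
  [0, 0, 0, 1]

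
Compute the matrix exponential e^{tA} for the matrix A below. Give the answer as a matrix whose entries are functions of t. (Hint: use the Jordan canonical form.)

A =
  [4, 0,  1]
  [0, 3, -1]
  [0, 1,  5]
e^{tA} =
  [exp(4*t), t^2*exp(4*t)/2, t^2*exp(4*t)/2 + t*exp(4*t)]
  [0, -t*exp(4*t) + exp(4*t), -t*exp(4*t)]
  [0, t*exp(4*t), t*exp(4*t) + exp(4*t)]

Strategy: write A = P · J · P⁻¹ where J is a Jordan canonical form, so e^{tA} = P · e^{tJ} · P⁻¹, and e^{tJ} can be computed block-by-block.

A has Jordan form
J =
  [4, 1, 0]
  [0, 4, 1]
  [0, 0, 4]
(up to reordering of blocks).

Per-block formulas:
  For a 3×3 Jordan block J_3(4): exp(t · J_3(4)) = e^(4t)·(I + t·N + (t^2/2)·N^2), where N is the 3×3 nilpotent shift.

After assembling e^{tJ} and conjugating by P, we get:

e^{tA} =
  [exp(4*t), t^2*exp(4*t)/2, t^2*exp(4*t)/2 + t*exp(4*t)]
  [0, -t*exp(4*t) + exp(4*t), -t*exp(4*t)]
  [0, t*exp(4*t), t*exp(4*t) + exp(4*t)]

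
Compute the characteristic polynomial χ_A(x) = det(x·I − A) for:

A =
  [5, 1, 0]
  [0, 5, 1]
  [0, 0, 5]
x^3 - 15*x^2 + 75*x - 125

Expanding det(x·I − A) (e.g. by cofactor expansion or by noting that A is similar to its Jordan form J, which has the same characteristic polynomial as A) gives
  χ_A(x) = x^3 - 15*x^2 + 75*x - 125
which factors as (x - 5)^3. The eigenvalues (with algebraic multiplicities) are λ = 5 with multiplicity 3.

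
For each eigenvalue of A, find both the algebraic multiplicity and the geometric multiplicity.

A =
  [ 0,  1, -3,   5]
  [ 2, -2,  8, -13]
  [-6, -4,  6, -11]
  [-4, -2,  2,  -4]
λ = 0: alg = 4, geom = 2

Step 1 — factor the characteristic polynomial to read off the algebraic multiplicities:
  χ_A(x) = x^4

Step 2 — compute geometric multiplicities via the rank-nullity identity g(λ) = n − rank(A − λI):
  rank(A − (0)·I) = 2, so dim ker(A − (0)·I) = n − 2 = 2

Summary:
  λ = 0: algebraic multiplicity = 4, geometric multiplicity = 2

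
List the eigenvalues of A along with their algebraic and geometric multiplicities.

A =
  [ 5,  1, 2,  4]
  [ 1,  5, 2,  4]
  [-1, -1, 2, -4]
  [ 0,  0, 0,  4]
λ = 4: alg = 4, geom = 3

Step 1 — factor the characteristic polynomial to read off the algebraic multiplicities:
  χ_A(x) = (x - 4)^4

Step 2 — compute geometric multiplicities via the rank-nullity identity g(λ) = n − rank(A − λI):
  rank(A − (4)·I) = 1, so dim ker(A − (4)·I) = n − 1 = 3

Summary:
  λ = 4: algebraic multiplicity = 4, geometric multiplicity = 3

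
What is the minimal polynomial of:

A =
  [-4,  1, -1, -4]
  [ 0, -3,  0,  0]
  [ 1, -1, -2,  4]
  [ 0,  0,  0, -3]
x^2 + 6*x + 9

The characteristic polynomial is χ_A(x) = (x + 3)^4, so the eigenvalues are known. The minimal polynomial is
  m_A(x) = Π_λ (x − λ)^{k_λ}
where k_λ is the size of the *largest* Jordan block for λ (equivalently, the smallest k with (A − λI)^k v = 0 for every generalised eigenvector v of λ).

  λ = -3: largest Jordan block has size 2, contributing (x + 3)^2

So m_A(x) = (x + 3)^2 = x^2 + 6*x + 9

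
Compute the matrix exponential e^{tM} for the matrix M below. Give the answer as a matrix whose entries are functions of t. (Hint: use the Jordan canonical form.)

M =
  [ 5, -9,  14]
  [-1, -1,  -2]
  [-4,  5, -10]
e^{tM} =
  [t^2*exp(-2*t) + 7*t*exp(-2*t) + exp(-2*t), -t^2*exp(-2*t) - 9*t*exp(-2*t), 2*t^2*exp(-2*t) + 14*t*exp(-2*t)]
  [-t*exp(-2*t), t*exp(-2*t) + exp(-2*t), -2*t*exp(-2*t)]
  [-t^2*exp(-2*t)/2 - 4*t*exp(-2*t), t^2*exp(-2*t)/2 + 5*t*exp(-2*t), -t^2*exp(-2*t) - 8*t*exp(-2*t) + exp(-2*t)]

Strategy: write M = P · J · P⁻¹ where J is a Jordan canonical form, so e^{tM} = P · e^{tJ} · P⁻¹, and e^{tJ} can be computed block-by-block.

M has Jordan form
J =
  [-2,  1,  0]
  [ 0, -2,  1]
  [ 0,  0, -2]
(up to reordering of blocks).

Per-block formulas:
  For a 3×3 Jordan block J_3(-2): exp(t · J_3(-2)) = e^(-2t)·(I + t·N + (t^2/2)·N^2), where N is the 3×3 nilpotent shift.

After assembling e^{tJ} and conjugating by P, we get:

e^{tM} =
  [t^2*exp(-2*t) + 7*t*exp(-2*t) + exp(-2*t), -t^2*exp(-2*t) - 9*t*exp(-2*t), 2*t^2*exp(-2*t) + 14*t*exp(-2*t)]
  [-t*exp(-2*t), t*exp(-2*t) + exp(-2*t), -2*t*exp(-2*t)]
  [-t^2*exp(-2*t)/2 - 4*t*exp(-2*t), t^2*exp(-2*t)/2 + 5*t*exp(-2*t), -t^2*exp(-2*t) - 8*t*exp(-2*t) + exp(-2*t)]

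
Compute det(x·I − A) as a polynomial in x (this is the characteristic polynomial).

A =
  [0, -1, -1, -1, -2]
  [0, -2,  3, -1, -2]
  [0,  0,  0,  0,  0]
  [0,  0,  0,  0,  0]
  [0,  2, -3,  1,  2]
x^5

Expanding det(x·I − A) (e.g. by cofactor expansion or by noting that A is similar to its Jordan form J, which has the same characteristic polynomial as A) gives
  χ_A(x) = x^5
which factors as x^5. The eigenvalues (with algebraic multiplicities) are λ = 0 with multiplicity 5.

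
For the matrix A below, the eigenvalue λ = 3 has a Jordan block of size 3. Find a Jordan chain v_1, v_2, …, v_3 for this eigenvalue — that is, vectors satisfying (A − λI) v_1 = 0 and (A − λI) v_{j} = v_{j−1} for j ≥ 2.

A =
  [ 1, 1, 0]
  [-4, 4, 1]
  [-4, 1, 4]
A Jordan chain for λ = 3 of length 3:
v_1 = (-1, -2, -2)ᵀ
v_2 = (1, 1, 1)ᵀ
v_3 = (0, 1, 0)ᵀ

Let N = A − (3)·I. We want v_3 with N^3 v_3 = 0 but N^2 v_3 ≠ 0; then v_{j-1} := N · v_j for j = 3, …, 2.

Pick v_3 = (0, 1, 0)ᵀ.
Then v_2 = N · v_3 = (1, 1, 1)ᵀ.
Then v_1 = N · v_2 = (-1, -2, -2)ᵀ.

Sanity check: (A − (3)·I) v_1 = (0, 0, 0)ᵀ = 0. ✓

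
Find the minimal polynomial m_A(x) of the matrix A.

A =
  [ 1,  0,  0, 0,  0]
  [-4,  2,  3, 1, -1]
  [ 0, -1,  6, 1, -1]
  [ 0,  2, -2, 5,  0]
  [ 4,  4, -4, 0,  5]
x^4 - 14*x^3 + 68*x^2 - 130*x + 75

The characteristic polynomial is χ_A(x) = (x - 5)^3*(x - 3)*(x - 1), so the eigenvalues are known. The minimal polynomial is
  m_A(x) = Π_λ (x − λ)^{k_λ}
where k_λ is the size of the *largest* Jordan block for λ (equivalently, the smallest k with (A − λI)^k v = 0 for every generalised eigenvector v of λ).

  λ = 1: largest Jordan block has size 1, contributing (x − 1)
  λ = 3: largest Jordan block has size 1, contributing (x − 3)
  λ = 5: largest Jordan block has size 2, contributing (x − 5)^2

So m_A(x) = (x - 5)^2*(x - 3)*(x - 1) = x^4 - 14*x^3 + 68*x^2 - 130*x + 75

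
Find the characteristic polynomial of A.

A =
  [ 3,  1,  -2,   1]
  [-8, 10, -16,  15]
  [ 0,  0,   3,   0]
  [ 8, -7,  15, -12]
x^4 - 4*x^3 - 18*x^2 + 108*x - 135

Expanding det(x·I − A) (e.g. by cofactor expansion or by noting that A is similar to its Jordan form J, which has the same characteristic polynomial as A) gives
  χ_A(x) = x^4 - 4*x^3 - 18*x^2 + 108*x - 135
which factors as (x - 3)^3*(x + 5). The eigenvalues (with algebraic multiplicities) are λ = -5 with multiplicity 1, λ = 3 with multiplicity 3.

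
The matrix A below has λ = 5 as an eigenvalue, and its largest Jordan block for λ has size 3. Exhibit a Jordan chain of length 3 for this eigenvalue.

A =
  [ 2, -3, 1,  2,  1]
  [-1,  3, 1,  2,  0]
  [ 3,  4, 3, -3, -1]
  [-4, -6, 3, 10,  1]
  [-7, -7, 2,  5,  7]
A Jordan chain for λ = 5 of length 3:
v_1 = (0, -1, 0, -1, -1)ᵀ
v_2 = (-3, -2, 4, -6, -7)ᵀ
v_3 = (0, 1, 0, 0, 0)ᵀ

Let N = A − (5)·I. We want v_3 with N^3 v_3 = 0 but N^2 v_3 ≠ 0; then v_{j-1} := N · v_j for j = 3, …, 2.

Pick v_3 = (0, 1, 0, 0, 0)ᵀ.
Then v_2 = N · v_3 = (-3, -2, 4, -6, -7)ᵀ.
Then v_1 = N · v_2 = (0, -1, 0, -1, -1)ᵀ.

Sanity check: (A − (5)·I) v_1 = (0, 0, 0, 0, 0)ᵀ = 0. ✓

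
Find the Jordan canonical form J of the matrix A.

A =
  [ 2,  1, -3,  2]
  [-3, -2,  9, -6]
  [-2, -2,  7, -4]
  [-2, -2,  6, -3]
J_2(1) ⊕ J_1(1) ⊕ J_1(1)

The characteristic polynomial is
  det(x·I − A) = x^4 - 4*x^3 + 6*x^2 - 4*x + 1 = (x - 1)^4

Eigenvalues and multiplicities (the geometric multiplicity of λ is n − rank(A − λI), which equals the number of Jordan blocks for λ):
  λ = 1: algebraic multiplicity = 4, geometric multiplicity = 3

Determining the block sizes for each eigenvalue:
  λ = 1: 3 blocks summing to 4 forces exactly one block of size 2 and the rest size 1 → block sizes [2, 1, 1]

Assembling the blocks gives a Jordan form
J =
  [1, 1, 0, 0]
  [0, 1, 0, 0]
  [0, 0, 1, 0]
  [0, 0, 0, 1]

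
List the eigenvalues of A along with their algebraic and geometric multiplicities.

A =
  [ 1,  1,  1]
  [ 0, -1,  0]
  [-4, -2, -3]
λ = -1: alg = 3, geom = 2

Step 1 — factor the characteristic polynomial to read off the algebraic multiplicities:
  χ_A(x) = (x + 1)^3

Step 2 — compute geometric multiplicities via the rank-nullity identity g(λ) = n − rank(A − λI):
  rank(A − (-1)·I) = 1, so dim ker(A − (-1)·I) = n − 1 = 2

Summary:
  λ = -1: algebraic multiplicity = 3, geometric multiplicity = 2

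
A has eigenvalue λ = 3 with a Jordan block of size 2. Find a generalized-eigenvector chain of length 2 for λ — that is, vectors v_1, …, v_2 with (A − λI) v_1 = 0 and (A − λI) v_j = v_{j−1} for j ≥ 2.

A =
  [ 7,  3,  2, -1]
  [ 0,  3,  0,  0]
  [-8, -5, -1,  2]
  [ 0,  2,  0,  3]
A Jordan chain for λ = 3 of length 2:
v_1 = (4, 0, -8, 0)ᵀ
v_2 = (1, 0, 0, 0)ᵀ

Let N = A − (3)·I. We want v_2 with N^2 v_2 = 0 but N^1 v_2 ≠ 0; then v_{j-1} := N · v_j for j = 2, …, 2.

Pick v_2 = (1, 0, 0, 0)ᵀ.
Then v_1 = N · v_2 = (4, 0, -8, 0)ᵀ.

Sanity check: (A − (3)·I) v_1 = (0, 0, 0, 0)ᵀ = 0. ✓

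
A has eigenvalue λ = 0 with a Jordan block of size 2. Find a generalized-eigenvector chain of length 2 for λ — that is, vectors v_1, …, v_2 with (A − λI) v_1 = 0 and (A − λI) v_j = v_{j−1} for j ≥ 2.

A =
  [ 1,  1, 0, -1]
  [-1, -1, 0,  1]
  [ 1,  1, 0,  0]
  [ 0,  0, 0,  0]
A Jordan chain for λ = 0 of length 2:
v_1 = (1, -1, 1, 0)ᵀ
v_2 = (1, 0, 0, 0)ᵀ

Let N = A − (0)·I. We want v_2 with N^2 v_2 = 0 but N^1 v_2 ≠ 0; then v_{j-1} := N · v_j for j = 2, …, 2.

Pick v_2 = (1, 0, 0, 0)ᵀ.
Then v_1 = N · v_2 = (1, -1, 1, 0)ᵀ.

Sanity check: (A − (0)·I) v_1 = (0, 0, 0, 0)ᵀ = 0. ✓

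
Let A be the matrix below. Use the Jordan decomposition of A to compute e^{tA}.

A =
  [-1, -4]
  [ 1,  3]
e^{tA} =
  [-2*t*exp(t) + exp(t), -4*t*exp(t)]
  [t*exp(t), 2*t*exp(t) + exp(t)]

Strategy: write A = P · J · P⁻¹ where J is a Jordan canonical form, so e^{tA} = P · e^{tJ} · P⁻¹, and e^{tJ} can be computed block-by-block.

A has Jordan form
J =
  [1, 1]
  [0, 1]
(up to reordering of blocks).

Per-block formulas:
  For a 2×2 Jordan block J_2(1): exp(t · J_2(1)) = e^(1t)·(I + t·N), where N is the 2×2 nilpotent shift.

After assembling e^{tJ} and conjugating by P, we get:

e^{tA} =
  [-2*t*exp(t) + exp(t), -4*t*exp(t)]
  [t*exp(t), 2*t*exp(t) + exp(t)]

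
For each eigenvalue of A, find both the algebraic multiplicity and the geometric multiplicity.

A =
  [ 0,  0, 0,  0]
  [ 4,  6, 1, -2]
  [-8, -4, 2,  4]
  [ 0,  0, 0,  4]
λ = 0: alg = 1, geom = 1; λ = 4: alg = 3, geom = 2

Step 1 — factor the characteristic polynomial to read off the algebraic multiplicities:
  χ_A(x) = x*(x - 4)^3

Step 2 — compute geometric multiplicities via the rank-nullity identity g(λ) = n − rank(A − λI):
  rank(A − (0)·I) = 3, so dim ker(A − (0)·I) = n − 3 = 1
  rank(A − (4)·I) = 2, so dim ker(A − (4)·I) = n − 2 = 2

Summary:
  λ = 0: algebraic multiplicity = 1, geometric multiplicity = 1
  λ = 4: algebraic multiplicity = 3, geometric multiplicity = 2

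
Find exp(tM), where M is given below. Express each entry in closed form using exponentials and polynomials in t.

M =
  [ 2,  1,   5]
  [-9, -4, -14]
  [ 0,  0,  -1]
e^{tM} =
  [3*t*exp(-t) + exp(-t), t*exp(-t), t^2*exp(-t)/2 + 5*t*exp(-t)]
  [-9*t*exp(-t), -3*t*exp(-t) + exp(-t), -3*t^2*exp(-t)/2 - 14*t*exp(-t)]
  [0, 0, exp(-t)]

Strategy: write M = P · J · P⁻¹ where J is a Jordan canonical form, so e^{tM} = P · e^{tJ} · P⁻¹, and e^{tJ} can be computed block-by-block.

M has Jordan form
J =
  [-1,  1,  0]
  [ 0, -1,  1]
  [ 0,  0, -1]
(up to reordering of blocks).

Per-block formulas:
  For a 3×3 Jordan block J_3(-1): exp(t · J_3(-1)) = e^(-1t)·(I + t·N + (t^2/2)·N^2), where N is the 3×3 nilpotent shift.

After assembling e^{tJ} and conjugating by P, we get:

e^{tM} =
  [3*t*exp(-t) + exp(-t), t*exp(-t), t^2*exp(-t)/2 + 5*t*exp(-t)]
  [-9*t*exp(-t), -3*t*exp(-t) + exp(-t), -3*t^2*exp(-t)/2 - 14*t*exp(-t)]
  [0, 0, exp(-t)]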